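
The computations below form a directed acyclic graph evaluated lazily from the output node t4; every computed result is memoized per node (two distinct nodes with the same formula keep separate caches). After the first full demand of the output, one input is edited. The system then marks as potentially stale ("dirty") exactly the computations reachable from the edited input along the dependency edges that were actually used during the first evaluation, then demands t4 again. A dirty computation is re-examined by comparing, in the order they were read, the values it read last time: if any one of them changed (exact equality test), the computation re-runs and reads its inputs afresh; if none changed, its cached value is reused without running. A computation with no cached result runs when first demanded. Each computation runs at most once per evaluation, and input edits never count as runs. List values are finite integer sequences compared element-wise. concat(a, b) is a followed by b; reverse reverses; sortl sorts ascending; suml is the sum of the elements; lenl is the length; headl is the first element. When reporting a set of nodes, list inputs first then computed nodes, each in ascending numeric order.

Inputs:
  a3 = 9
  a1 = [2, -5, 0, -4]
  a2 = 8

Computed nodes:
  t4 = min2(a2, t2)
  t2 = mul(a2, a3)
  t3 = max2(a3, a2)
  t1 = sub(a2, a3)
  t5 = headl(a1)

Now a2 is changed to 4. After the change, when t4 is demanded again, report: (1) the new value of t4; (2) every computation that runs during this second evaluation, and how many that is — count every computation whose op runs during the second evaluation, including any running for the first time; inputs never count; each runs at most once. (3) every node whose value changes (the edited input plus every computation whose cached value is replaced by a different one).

First demand of the output computes:
  t2 = mul(8, 9) = 72
  t4 = min2(8, 72) = 8

After the edit, cleaning proceeds:
  t2: a read changed (a2 8->4) — executes, giving 36.
  t4: a read changed (a2 8->4; t2 72->36) — executes, giving 4.

Demanding t4 again yields 4.
2 computations run: t2, t4.
The nodes whose values change: a2, t2, t4.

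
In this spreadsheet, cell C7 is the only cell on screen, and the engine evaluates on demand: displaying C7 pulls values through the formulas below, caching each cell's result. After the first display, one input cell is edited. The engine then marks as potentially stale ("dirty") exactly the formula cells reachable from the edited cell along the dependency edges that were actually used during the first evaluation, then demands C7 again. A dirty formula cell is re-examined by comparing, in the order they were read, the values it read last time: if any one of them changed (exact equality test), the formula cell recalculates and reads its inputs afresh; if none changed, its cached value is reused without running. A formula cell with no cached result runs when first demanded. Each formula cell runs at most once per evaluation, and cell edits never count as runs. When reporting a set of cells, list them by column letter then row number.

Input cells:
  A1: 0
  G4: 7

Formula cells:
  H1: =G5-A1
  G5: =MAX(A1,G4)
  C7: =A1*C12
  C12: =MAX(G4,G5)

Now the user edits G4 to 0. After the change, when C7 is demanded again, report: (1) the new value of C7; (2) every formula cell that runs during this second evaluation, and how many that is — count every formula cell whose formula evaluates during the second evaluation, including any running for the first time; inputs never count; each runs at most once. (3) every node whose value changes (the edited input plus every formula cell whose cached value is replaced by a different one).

C7 now evaluates to 0.
Run set: C7, C12, G5 (3 run).
Changed values: C12, G4, G5.

Initial pass — values computed on the first demand:
  G5 = MAX(0, 7) = 7
  C12 = MAX(7, 7) = 7
  C7 = 0 * 7 = 0

Second demand — change propagation:
  G5: re-runs because G4 7->0; new result 0.
  C12: re-runs because G4 7->0; G5 7->0; new result 0.
  C7: re-runs because C12 7->0; new result 0 (unchanged).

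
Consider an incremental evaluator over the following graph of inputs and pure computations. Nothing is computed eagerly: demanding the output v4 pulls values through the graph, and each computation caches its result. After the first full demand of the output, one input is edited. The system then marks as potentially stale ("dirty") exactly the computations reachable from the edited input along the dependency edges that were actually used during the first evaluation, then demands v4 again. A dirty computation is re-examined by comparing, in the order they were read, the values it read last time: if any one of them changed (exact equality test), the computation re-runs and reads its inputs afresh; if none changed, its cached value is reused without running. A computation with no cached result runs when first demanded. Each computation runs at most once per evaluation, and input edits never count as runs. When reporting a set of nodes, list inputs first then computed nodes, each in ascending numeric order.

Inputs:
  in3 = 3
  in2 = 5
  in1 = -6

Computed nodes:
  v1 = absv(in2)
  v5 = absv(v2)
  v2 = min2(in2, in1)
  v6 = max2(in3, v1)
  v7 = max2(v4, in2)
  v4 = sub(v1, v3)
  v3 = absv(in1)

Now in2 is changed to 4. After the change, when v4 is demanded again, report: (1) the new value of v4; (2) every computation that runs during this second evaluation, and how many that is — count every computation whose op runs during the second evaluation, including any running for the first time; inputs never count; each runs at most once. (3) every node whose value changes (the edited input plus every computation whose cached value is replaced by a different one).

Initial pass — values computed on the first demand:
  v1 = absv(5) = 5
  v3 = absv(-6) = 6
  v4 = sub(5, 6) = -1

Second demand — change propagation:
  v1: re-runs because in2 5->4; new result 4.
  v4: re-runs because v1 5->4; new result -2.

v4 now evaluates to -2.
Run set: v1, v4 (2 run).
Changed values: in2, v1, v4.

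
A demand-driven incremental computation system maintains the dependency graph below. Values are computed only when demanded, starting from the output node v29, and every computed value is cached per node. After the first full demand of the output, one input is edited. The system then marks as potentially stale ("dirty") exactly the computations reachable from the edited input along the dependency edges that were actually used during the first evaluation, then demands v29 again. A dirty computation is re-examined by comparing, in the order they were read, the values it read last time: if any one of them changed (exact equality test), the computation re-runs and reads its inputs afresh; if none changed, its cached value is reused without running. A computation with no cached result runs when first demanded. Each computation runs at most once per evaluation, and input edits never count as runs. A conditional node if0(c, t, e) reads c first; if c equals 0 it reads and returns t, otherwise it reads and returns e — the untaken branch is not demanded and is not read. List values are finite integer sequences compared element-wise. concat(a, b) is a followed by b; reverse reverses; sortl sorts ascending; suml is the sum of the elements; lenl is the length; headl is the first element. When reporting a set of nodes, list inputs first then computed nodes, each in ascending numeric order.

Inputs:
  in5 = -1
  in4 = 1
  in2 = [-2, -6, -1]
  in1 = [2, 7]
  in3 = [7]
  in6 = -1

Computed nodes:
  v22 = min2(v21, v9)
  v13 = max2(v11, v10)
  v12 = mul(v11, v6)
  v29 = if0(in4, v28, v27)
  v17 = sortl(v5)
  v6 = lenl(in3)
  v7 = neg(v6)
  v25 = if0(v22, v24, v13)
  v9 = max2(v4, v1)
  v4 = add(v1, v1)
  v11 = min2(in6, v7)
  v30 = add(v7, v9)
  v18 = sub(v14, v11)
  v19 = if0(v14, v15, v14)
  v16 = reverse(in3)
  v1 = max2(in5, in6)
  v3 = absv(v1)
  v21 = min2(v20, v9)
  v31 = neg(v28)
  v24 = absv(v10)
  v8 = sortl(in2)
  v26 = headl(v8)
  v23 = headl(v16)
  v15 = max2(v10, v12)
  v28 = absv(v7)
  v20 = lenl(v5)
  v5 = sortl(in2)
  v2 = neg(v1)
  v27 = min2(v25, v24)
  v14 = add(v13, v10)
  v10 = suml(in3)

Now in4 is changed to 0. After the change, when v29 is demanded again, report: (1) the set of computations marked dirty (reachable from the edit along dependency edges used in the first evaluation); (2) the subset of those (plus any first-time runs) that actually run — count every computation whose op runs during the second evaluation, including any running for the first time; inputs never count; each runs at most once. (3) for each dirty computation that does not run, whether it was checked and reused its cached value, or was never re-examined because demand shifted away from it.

First evaluation (everything demanded from the output):
  v1 = max2(-1, -1) = -1
  v4 = add(-1, -1) = -2
  v5 = sortl([-2, -6, -1]) = [-6, -2, -1]
  v6 = lenl([7]) = 1
  v7 = neg(1) = -1
  v9 = max2(-2, -1) = -1
  v10 = suml([7]) = 7
  v11 = min2(-1, -1) = -1
  v13 = max2(-1, 7) = 7
  v20 = lenl([-6, -2, -1]) = 3
  v21 = min2(3, -1) = -1
  v22 = min2(-1, -1) = -1
  v24 = absv(7) = 7
  v25 = if0(v22=-1 -> else branch v13) = 7
  v27 = min2(7, 7) = 7
  v29 = if0(in4=1 -> else branch v27) = 7

Propagation after the edit:
  v28: demanded for the first time — runs, produces 1.
  v29: runs — in4 1->0; result 1.

Key observation: a condition flipped, so demand reaches new nodes — v28 runs for the first time.

Marked dirty: v29.
Computations that run: v28, v29 — 2 in total.
Every dirty computation ran.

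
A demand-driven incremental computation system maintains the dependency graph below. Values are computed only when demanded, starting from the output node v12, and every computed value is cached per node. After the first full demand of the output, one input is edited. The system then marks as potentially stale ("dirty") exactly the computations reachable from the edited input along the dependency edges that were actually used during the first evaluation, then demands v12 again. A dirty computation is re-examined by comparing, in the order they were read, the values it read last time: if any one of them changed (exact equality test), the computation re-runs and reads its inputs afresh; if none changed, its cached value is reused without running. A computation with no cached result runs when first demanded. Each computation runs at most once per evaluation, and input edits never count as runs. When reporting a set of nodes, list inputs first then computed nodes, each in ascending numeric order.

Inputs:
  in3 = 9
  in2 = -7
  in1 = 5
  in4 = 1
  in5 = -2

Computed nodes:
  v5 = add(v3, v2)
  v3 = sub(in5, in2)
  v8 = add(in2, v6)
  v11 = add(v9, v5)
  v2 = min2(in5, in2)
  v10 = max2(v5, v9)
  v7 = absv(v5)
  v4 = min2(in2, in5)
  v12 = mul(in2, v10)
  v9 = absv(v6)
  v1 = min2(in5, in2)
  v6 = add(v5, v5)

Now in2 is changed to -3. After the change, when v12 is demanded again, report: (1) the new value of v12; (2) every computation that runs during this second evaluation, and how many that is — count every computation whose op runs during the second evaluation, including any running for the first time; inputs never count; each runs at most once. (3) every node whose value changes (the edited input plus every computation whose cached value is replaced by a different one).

New value of v12: -12.
Computations that run: v2, v3, v5, v12 — 4 in total.
Values that change: in2, v2, v3, v12.
Key observation: the cutoff stops propagation at v6 — its inputs' values are unchanged, so it reuses its cache.

First evaluation (everything demanded from the output):
  v2 = min2(-2, -7) = -7
  v3 = sub(-2, -7) = 5
  v5 = add(5, -7) = -2
  v6 = add(-2, -2) = -4
  v9 = absv(-4) = 4
  v10 = max2(-2, 4) = 4
  v12 = mul(-7, 4) = -28

Propagation after the edit:
  v2: runs — in2 -7->-3; result -3.
  v3: runs — in2 -7->-3; result 1.
  v5: runs — v3 5->1; v2 -7->-3; result -2 (same value as before).
  v6: checked — values it read are unchanged (v5 unchanged, v5 unchanged); reused cached -4 without running.
  v9: checked — values it read are unchanged (v6 unchanged); reused cached 4 without running.
  v10: checked — values it read are unchanged (v5 unchanged, v9 unchanged); reused cached 4 without running.
  v12: runs — in2 -7->-3; result -12.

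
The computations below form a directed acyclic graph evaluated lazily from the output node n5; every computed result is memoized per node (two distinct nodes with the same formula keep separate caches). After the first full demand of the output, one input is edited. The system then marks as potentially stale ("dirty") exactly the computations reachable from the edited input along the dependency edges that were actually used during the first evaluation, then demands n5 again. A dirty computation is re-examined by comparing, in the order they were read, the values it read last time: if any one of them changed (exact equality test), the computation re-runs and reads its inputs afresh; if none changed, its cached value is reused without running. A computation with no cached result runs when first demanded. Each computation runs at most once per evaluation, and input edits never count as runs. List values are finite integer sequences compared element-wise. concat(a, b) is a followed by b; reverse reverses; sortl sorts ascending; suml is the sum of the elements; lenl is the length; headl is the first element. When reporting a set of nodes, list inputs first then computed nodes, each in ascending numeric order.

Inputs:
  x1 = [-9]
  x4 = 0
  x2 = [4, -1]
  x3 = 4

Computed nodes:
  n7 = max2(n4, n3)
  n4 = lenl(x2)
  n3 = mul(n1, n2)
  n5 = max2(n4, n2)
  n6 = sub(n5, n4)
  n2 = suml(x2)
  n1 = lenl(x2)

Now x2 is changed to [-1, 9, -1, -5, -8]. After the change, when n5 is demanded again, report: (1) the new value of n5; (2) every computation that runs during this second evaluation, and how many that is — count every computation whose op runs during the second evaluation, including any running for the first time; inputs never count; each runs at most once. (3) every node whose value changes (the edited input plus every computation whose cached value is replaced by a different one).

Demanding n5 again yields 5.
3 computations run: n2, n4, n5.
The nodes whose values change: x2, n2, n4, n5.

First demand of the output computes:
  n2 = suml([4, -1]) = 3
  n4 = lenl([4, -1]) = 2
  n5 = max2(2, 3) = 3

After the edit, cleaning proceeds:
  n2: a read changed (x2 [4, -1]->[-1, 9, -1, -5, -8]) — executes, giving -6.
  n4: a read changed (x2 [4, -1]->[-1, 9, -1, -5, -8]) — executes, giving 5.
  n5: a read changed (n4 2->5; n2 3->-6) — executes, giving 5.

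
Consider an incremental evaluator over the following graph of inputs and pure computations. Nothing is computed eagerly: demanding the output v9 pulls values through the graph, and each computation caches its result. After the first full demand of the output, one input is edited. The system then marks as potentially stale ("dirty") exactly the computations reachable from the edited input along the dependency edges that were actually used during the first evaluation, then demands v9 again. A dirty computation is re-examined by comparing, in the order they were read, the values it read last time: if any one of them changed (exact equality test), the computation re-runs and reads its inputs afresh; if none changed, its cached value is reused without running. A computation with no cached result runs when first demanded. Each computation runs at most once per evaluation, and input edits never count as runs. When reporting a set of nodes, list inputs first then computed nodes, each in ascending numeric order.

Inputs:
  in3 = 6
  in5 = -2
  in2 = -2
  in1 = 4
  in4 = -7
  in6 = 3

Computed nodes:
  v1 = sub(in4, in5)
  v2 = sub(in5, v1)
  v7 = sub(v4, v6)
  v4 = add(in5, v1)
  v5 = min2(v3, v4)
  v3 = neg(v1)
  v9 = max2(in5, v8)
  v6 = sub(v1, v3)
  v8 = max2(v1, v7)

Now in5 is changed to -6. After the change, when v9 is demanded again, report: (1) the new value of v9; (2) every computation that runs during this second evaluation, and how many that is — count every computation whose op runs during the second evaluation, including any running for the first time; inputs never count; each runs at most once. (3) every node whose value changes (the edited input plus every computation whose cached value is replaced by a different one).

v9 now evaluates to -1.
Run set: v1, v3, v4, v6, v7, v8, v9 (7 run).
Changed values: in5, v1, v3, v6, v7, v8, v9.

Initial pass — values computed on the first demand:
  v1 = sub(-7, -2) = -5
  v3 = neg(-5) = 5
  v4 = add(-2, -5) = -7
  v6 = sub(-5, 5) = -10
  v7 = sub(-7, -10) = 3
  v8 = max2(-5, 3) = 3
  v9 = max2(-2, 3) = 3

Second demand — change propagation:
  v1: re-runs because in5 -2->-6; new result -1.
  v3: re-runs because v1 -5->-1; new result 1.
  v4: re-runs because in5 -2->-6; v1 -5->-1; new result -7 (unchanged).
  v6: re-runs because v1 -5->-1; v3 5->1; new result -2.
  v7: re-runs because v6 -10->-2; new result -5.
  v8: re-runs because v1 -5->-1; v7 3->-5; new result -1.
  v9: re-runs because in5 -2->-6; v8 3->-1; new result -1.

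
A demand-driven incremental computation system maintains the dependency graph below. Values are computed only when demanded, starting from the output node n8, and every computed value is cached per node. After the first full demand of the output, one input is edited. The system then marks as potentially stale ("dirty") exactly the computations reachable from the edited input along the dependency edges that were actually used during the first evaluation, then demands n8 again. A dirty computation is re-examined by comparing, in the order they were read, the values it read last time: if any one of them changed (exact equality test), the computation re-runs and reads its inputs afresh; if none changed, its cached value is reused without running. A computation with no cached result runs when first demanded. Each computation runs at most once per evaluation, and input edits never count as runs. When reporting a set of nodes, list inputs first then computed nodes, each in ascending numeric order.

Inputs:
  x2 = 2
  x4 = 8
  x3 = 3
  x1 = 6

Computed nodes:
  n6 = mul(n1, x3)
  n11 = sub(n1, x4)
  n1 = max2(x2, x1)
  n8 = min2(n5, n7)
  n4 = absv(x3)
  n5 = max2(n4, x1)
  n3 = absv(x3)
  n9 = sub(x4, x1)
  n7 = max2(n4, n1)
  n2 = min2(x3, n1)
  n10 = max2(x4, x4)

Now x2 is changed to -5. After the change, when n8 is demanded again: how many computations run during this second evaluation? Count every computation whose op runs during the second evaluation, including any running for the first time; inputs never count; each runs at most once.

Computations that run: n1 — 1 in total.
Key observation: the change is absorbed at n1 — it re-runs but produces the same value, and the output's value is unchanged.

First evaluation (everything demanded from the output):
  n1 = max2(2, 6) = 6
  n4 = absv(3) = 3
  n5 = max2(3, 6) = 6
  n7 = max2(3, 6) = 6
  n8 = min2(6, 6) = 6

Propagation after the edit:
  n1: runs — x2 2->-5; result 6 (same value as before).
  n7: checked — values it read are unchanged (n4 unchanged, n1 unchanged); reused cached 6 without running.
  n8: checked — values it read are unchanged (n5 unchanged, n7 unchanged); reused cached 6 without running.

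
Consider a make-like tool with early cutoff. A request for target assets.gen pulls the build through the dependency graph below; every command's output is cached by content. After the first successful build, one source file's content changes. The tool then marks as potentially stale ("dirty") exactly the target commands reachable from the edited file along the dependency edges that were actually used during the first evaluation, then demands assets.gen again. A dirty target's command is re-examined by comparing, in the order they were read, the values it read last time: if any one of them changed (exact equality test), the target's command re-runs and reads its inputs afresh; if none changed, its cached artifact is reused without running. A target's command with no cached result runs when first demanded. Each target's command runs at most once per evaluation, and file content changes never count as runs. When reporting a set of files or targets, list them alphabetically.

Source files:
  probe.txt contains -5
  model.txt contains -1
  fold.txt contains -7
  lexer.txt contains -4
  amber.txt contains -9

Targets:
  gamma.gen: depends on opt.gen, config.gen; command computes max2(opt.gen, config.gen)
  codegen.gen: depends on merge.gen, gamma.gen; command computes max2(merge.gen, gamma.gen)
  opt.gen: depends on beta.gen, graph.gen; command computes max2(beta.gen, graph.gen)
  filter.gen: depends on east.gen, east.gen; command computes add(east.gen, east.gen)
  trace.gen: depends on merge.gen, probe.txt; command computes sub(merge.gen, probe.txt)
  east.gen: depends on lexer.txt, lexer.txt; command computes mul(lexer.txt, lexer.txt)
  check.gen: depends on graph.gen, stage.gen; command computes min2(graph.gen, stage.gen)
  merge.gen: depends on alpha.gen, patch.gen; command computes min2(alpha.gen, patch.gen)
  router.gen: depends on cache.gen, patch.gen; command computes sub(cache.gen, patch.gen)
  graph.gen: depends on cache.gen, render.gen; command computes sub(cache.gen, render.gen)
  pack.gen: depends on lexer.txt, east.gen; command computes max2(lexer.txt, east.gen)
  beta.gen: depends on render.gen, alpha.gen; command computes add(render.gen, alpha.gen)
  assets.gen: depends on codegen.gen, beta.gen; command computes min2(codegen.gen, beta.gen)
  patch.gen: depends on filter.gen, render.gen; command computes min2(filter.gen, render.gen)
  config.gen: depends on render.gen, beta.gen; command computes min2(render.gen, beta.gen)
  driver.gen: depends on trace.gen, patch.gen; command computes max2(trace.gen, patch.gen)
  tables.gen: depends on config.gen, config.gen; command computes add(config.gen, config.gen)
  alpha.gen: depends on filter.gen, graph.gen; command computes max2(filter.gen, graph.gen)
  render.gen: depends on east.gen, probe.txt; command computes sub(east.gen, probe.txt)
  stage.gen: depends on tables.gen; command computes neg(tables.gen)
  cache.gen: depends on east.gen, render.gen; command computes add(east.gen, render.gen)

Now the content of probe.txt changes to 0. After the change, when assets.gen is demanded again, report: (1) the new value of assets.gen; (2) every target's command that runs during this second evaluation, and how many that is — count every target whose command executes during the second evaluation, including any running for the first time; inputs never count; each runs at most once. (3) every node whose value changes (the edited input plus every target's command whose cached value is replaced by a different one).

Demanding assets.gen again yields 48.
11 target commands run: assets.gen, beta.gen, cache.gen, codegen.gen, config.gen, gamma.gen, graph.gen, merge.gen, opt.gen, patch.gen, render.gen.
The nodes whose values change: assets.gen, beta.gen, cache.gen, codegen.gen, config.gen, gamma.gen, merge.gen, opt.gen, patch.gen, probe.txt, render.gen.
Note where the cutoff bites: alpha.gen is checked, finds nothing changed, and keeps its cache.

First demand of the output computes:
  east.gen = mul(-4, -4) = 16
  filter.gen = add(16, 16) = 32
  render.gen = sub(16, -5) = 21
  cache.gen = add(16, 21) = 37
  graph.gen = sub(37, 21) = 16
  alpha.gen = max2(32, 16) = 32
  beta.gen = add(21, 32) = 53
  config.gen = min2(21, 53) = 21
  opt.gen = max2(53, 16) = 53
  gamma.gen = max2(53, 21) = 53
  patch.gen = min2(32, 21) = 21
  merge.gen = min2(32, 21) = 21
  codegen.gen = max2(21, 53) = 53
  assets.gen = min2(53, 53) = 53

After the edit, cleaning proceeds:
  render.gen: a read changed (probe.txt -5->0) — executes, giving 16.
  cache.gen: a read changed (render.gen 21->16) — executes, giving 32.
  graph.gen: a read changed (cache.gen 37->32; render.gen 21->16) — executes, giving 16 — identical to its old value.
  alpha.gen: dirty, but its reads are unchanged (filter.gen unchanged, graph.gen unchanged); cached 32 stands.
  beta.gen: a read changed (render.gen 21->16) — executes, giving 48.
  config.gen: a read changed (render.gen 21->16; beta.gen 53->48) — executes, giving 16.
  opt.gen: a read changed (beta.gen 53->48) — executes, giving 48.
  gamma.gen: a read changed (opt.gen 53->48; config.gen 21->16) — executes, giving 48.
  patch.gen: a read changed (render.gen 21->16) — executes, giving 16.
  merge.gen: a read changed (patch.gen 21->16) — executes, giving 16.
  codegen.gen: a read changed (merge.gen 21->16; gamma.gen 53->48) — executes, giving 48.
  assets.gen: a read changed (codegen.gen 53->48; beta.gen 53->48) — executes, giving 48.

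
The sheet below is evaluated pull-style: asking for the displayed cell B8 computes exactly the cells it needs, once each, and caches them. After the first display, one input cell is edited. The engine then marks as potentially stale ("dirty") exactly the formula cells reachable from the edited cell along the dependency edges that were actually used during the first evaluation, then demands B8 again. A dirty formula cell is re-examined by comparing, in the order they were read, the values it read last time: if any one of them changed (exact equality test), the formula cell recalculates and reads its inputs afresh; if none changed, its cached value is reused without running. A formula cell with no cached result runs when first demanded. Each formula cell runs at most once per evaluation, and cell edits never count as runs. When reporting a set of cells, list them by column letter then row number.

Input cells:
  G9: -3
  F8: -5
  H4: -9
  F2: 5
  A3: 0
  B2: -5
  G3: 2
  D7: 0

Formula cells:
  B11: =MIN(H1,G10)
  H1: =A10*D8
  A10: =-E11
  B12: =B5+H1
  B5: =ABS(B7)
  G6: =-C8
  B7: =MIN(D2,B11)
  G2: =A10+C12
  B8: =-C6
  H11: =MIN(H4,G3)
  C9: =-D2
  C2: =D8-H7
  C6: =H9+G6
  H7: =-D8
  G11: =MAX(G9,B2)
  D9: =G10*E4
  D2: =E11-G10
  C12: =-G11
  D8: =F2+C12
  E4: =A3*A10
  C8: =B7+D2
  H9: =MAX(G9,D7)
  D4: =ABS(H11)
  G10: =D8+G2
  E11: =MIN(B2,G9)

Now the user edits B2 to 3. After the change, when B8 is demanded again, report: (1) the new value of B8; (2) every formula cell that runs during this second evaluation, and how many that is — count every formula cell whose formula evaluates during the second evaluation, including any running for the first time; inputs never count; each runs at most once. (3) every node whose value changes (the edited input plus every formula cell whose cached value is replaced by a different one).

Demanding B8 again yields -10.
15 formula cells run: A10, B7, B8, B11, C6, C8, C12, D2, D8, E11, G2, G6, G10, G11, H1.
The nodes whose values change: A10, B2, B7, B8, B11, C6, C8, C12, D2, D8, E11, G2, G6, G10, G11, H1.

First demand of the output computes:
  E11 = MIN(-5, -3) = -5
  A10 = -(-5) = 5
  G11 = MAX(-3, -5) = -3
  C12 = -(-3) = 3
  D8 = 5 + 3 = 8
  G2 = 5 + 3 = 8
  G10 = 8 + 8 = 16
  D2 = -5 - 16 = -21
  H1 = 5 * 8 = 40
  B11 = MIN(40, 16) = 16
  B7 = MIN(-21, 16) = -21
  C8 = -21 + -21 = -42
  G6 = -(-42) = 42
  H9 = MAX(-3, 0) = 0
  C6 = 0 + 42 = 42
  B8 = -(42) = -42

After the edit, cleaning proceeds:
  E11: a read changed (B2 -5->3) — executes, giving -3.
  A10: a read changed (E11 -5->-3) — executes, giving 3.
  G11: a read changed (B2 -5->3) — executes, giving 3.
  C12: a read changed (G11 -3->3) — executes, giving -3.
  D8: a read changed (C12 3->-3) — executes, giving 2.
  G2: a read changed (A10 5->3; C12 3->-3) — executes, giving 0.
  G10: a read changed (D8 8->2; G2 8->0) — executes, giving 2.
  D2: a read changed (E11 -5->-3; G10 16->2) — executes, giving -5.
  H1: a read changed (A10 5->3; D8 8->2) — executes, giving 6.
  B11: a read changed (H1 40->6; G10 16->2) — executes, giving 2.
  B7: a read changed (D2 -21->-5; B11 16->2) — executes, giving -5.
  C8: a read changed (B7 -21->-5; D2 -21->-5) — executes, giving -10.
  G6: a read changed (C8 -42->-10) — executes, giving 10.
  C6: a read changed (G6 42->10) — executes, giving 10.
  B8: a read changed (C6 42->10) — executes, giving -10.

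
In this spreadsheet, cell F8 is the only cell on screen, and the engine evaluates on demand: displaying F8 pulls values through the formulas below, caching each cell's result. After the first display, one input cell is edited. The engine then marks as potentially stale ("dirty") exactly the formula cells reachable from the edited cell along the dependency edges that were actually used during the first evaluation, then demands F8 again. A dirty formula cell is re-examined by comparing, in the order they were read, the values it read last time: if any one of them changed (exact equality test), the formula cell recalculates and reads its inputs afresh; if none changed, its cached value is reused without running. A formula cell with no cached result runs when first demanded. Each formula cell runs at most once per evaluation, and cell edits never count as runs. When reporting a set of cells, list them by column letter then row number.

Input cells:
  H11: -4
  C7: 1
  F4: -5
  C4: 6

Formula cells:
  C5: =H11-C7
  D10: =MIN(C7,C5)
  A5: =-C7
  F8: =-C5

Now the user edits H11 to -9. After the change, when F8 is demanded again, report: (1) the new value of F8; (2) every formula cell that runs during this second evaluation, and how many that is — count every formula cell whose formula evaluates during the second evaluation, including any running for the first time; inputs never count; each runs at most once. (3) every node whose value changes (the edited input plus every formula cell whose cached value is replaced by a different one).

Initial pass — values computed on the first demand:
  C5 = -4 - 1 = -5
  F8 = -(-5) = 5

Second demand — change propagation:
  C5: re-runs because H11 -4->-9; new result -10.
  F8: re-runs because C5 -5->-10; new result 10.

F8 now evaluates to 10.
Run set: C5, F8 (2 run).
Changed values: C5, F8, H11.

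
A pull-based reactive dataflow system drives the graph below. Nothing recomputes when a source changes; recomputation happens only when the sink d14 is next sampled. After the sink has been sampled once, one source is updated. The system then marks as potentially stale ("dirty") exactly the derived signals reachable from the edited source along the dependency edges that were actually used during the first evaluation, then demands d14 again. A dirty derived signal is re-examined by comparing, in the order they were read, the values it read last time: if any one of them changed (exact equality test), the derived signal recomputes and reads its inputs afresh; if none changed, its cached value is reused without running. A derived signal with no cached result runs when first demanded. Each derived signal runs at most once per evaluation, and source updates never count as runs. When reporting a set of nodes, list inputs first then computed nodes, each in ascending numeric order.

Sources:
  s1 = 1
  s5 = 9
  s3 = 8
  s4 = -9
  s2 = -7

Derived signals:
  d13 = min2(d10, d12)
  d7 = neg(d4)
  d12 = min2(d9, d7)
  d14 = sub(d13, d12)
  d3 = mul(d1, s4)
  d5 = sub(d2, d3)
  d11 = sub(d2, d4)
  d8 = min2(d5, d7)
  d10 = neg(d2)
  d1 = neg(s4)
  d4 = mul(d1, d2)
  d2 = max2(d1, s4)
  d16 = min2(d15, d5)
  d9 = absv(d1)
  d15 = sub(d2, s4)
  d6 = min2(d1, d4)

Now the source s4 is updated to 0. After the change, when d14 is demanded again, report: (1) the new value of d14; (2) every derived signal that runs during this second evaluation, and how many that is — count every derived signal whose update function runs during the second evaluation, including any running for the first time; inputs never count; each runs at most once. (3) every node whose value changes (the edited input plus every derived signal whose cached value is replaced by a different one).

New value of d14: 0.
Derived signals that run: d1, d2, d4, d7, d9, d10, d12, d13, d14 — 9 in total.
Values that change: s4, d1, d2, d4, d7, d9, d10, d12, d13.

First evaluation (everything demanded from the output):
  d1 = neg(-9) = 9
  d2 = max2(9, -9) = 9
  d4 = mul(9, 9) = 81
  d7 = neg(81) = -81
  d9 = absv(9) = 9
  d10 = neg(9) = -9
  d12 = min2(9, -81) = -81
  d13 = min2(-9, -81) = -81
  d14 = sub(-81, -81) = 0

Propagation after the edit:
  d1: runs — s4 -9->0; result 0.
  d2: runs — d1 9->0; s4 -9->0; result 0.
  d4: runs — d1 9->0; d2 9->0; result 0.
  d7: runs — d4 81->0; result 0.
  d9: runs — d1 9->0; result 0.
  d10: runs — d2 9->0; result 0.
  d12: runs — d9 9->0; d7 -81->0; result 0.
  d13: runs — d10 -9->0; d12 -81->0; result 0.
  d14: runs — d13 -81->0; d12 -81->0; result 0 (same value as before).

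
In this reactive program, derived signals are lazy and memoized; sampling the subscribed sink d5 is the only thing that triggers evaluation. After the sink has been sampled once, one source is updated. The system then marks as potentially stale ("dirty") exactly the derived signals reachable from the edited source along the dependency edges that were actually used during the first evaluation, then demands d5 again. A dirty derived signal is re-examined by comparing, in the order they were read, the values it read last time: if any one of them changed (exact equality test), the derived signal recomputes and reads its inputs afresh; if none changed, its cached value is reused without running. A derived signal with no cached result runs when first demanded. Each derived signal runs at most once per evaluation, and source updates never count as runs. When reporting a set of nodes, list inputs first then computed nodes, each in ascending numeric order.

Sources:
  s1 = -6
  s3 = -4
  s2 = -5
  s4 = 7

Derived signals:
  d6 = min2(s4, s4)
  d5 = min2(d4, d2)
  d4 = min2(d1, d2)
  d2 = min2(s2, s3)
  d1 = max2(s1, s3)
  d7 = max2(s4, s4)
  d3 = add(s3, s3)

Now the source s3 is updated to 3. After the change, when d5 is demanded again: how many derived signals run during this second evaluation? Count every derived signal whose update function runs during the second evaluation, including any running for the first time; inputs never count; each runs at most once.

First demand of the output computes:
  d1 = max2(-6, -4) = -4
  d2 = min2(-5, -4) = -5
  d4 = min2(-4, -5) = -5
  d5 = min2(-5, -5) = -5

After the edit, cleaning proceeds:
  d1: a read changed (s3 -4->3) — executes, giving 3.
  d2: a read changed (s3 -4->3) — executes, giving -5 — identical to its old value.
  d4: a read changed (d1 -4->3) — executes, giving -5 — identical to its old value.
  d5: dirty, but its reads are unchanged (d4 unchanged, d2 unchanged); cached -5 stands.

Note where the cutoff bites: d5 is checked, finds nothing changed, and keeps its cache.

3 derived signals run: d1, d2, d4.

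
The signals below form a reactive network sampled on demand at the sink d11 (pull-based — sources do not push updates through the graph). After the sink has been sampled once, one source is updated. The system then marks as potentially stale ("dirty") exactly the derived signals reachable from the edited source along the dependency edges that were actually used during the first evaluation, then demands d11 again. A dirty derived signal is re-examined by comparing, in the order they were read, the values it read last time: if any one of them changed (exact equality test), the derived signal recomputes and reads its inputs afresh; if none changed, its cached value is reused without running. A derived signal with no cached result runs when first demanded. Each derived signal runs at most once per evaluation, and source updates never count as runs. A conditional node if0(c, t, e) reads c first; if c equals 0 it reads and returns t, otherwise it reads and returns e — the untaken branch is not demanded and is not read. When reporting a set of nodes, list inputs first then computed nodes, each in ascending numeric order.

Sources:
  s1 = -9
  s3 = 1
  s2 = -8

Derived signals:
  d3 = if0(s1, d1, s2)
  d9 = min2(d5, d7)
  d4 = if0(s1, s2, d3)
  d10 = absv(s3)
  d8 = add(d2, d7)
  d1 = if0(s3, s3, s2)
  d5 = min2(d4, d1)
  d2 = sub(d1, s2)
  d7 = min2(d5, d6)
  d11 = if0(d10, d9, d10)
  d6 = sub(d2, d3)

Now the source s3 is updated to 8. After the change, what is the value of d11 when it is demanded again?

Initial pass — values computed on the first demand:
  d10 = absv(1) = 1
  d11 = if0(d10=1 -> else branch d10) = 1

Second demand — change propagation:
  d10: re-runs because s3 1->8; new result 8.
  d11: re-runs because d10 1->8; d10 1->8; new result 8.

d11 now evaluates to 8.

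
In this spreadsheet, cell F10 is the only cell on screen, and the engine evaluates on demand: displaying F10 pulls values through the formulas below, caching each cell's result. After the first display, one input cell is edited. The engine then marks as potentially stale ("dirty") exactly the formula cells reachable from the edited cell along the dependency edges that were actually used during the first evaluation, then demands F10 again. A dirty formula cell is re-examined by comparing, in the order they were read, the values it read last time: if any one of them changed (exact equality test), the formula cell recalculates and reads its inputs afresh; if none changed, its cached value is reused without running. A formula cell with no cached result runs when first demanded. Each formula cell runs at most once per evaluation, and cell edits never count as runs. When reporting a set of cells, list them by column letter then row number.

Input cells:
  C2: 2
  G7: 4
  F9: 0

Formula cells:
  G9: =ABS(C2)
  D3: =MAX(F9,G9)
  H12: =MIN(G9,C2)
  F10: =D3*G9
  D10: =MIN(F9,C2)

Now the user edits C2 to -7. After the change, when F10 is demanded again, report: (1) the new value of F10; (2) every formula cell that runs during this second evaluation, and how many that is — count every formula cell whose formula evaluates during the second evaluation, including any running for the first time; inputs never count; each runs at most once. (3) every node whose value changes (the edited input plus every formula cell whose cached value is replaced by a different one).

Initial pass — values computed on the first demand:
  G9 = ABS(2) = 2
  D3 = MAX(0, 2) = 2
  F10 = 2 * 2 = 4

Second demand — change propagation:
  G9: re-runs because C2 2->-7; new result 7.
  D3: re-runs because G9 2->7; new result 7.
  F10: re-runs because D3 2->7; G9 2->7; new result 49.

F10 now evaluates to 49.
Run set: D3, F10, G9 (3 run).
Changed values: C2, D3, F10, G9.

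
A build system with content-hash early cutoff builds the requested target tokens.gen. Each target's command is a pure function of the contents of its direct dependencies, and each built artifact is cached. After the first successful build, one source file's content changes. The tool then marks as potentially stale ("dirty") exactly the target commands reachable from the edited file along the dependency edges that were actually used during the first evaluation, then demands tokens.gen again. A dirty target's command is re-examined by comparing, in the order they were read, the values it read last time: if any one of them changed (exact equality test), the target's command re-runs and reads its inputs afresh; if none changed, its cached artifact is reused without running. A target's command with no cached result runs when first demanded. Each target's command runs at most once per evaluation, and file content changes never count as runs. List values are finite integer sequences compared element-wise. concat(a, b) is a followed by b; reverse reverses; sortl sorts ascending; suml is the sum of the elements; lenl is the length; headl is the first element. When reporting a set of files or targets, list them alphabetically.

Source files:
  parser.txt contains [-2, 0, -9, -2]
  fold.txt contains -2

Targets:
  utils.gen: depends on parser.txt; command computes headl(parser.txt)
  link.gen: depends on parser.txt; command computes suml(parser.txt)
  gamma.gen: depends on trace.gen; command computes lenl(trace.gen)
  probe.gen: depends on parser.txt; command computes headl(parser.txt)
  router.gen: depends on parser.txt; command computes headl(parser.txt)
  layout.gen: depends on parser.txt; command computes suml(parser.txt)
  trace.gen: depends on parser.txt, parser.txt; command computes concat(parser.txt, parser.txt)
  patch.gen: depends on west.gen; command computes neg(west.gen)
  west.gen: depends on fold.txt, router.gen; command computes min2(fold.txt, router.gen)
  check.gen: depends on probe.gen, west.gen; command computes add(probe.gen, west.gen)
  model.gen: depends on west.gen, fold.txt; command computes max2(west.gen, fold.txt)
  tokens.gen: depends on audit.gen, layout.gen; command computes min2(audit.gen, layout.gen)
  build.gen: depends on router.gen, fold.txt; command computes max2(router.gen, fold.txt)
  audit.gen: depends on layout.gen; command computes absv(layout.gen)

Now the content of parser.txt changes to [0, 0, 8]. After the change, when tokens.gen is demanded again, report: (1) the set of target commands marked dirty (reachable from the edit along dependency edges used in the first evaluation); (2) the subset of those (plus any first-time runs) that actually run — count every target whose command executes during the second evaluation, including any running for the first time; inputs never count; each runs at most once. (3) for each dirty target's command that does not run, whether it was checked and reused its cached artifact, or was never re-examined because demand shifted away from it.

First evaluation (everything demanded from the output):
  layout.gen = suml([-2, 0, -9, -2]) = -13
  audit.gen = absv(-13) = 13
  tokens.gen = min2(13, -13) = -13

Propagation after the edit:
  layout.gen: runs — parser.txt [-2, 0, -9, -2]->[0, 0, 8]; result 8.
  audit.gen: runs — layout.gen -13->8; result 8.
  tokens.gen: runs — audit.gen 13->8; layout.gen -13->8; result 8.

Marked dirty: audit.gen, layout.gen, tokens.gen.
Target commands that run: audit.gen, layout.gen, tokens.gen — 3 in total.
Every dirty target's command ran.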